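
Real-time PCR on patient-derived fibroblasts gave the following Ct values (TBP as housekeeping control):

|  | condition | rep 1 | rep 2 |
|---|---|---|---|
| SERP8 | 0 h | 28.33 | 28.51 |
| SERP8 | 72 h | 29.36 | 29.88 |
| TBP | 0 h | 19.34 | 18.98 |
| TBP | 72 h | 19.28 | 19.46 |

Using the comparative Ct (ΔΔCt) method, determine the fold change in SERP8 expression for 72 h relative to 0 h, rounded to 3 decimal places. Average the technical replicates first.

Mean Ct: SERP8 0 h 28.420; SERP8 72 h 29.620; TBP 0 h 19.160; TBP 72 h 19.370
ΔCt(0 h) = 28.420 − 19.160 = 9.260
ΔCt(72 h) = 29.620 − 19.370 = 10.250
ΔΔCt = 10.250 − 9.260 = 0.990
Fold change = 2^(−0.990) = 0.5035

0.503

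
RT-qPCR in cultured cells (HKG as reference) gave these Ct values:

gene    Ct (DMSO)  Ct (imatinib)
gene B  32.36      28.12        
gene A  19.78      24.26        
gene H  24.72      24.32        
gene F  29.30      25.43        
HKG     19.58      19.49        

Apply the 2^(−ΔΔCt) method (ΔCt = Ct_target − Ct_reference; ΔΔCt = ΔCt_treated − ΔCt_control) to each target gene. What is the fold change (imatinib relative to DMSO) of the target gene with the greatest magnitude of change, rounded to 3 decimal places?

gene B: ΔΔCt = (28.12−19.49) − (32.36−19.58) = 8.63 − 12.78 = -4.15; fold change = 2^4.15 = 17.753
gene A: ΔΔCt = (24.26−19.49) − (19.78−19.58) = 4.77 − 0.20 = 4.57; fold change = 2^-4.57 = 0.042
gene H: ΔΔCt = (24.32−19.49) − (24.72−19.58) = 4.83 − 5.14 = -0.31; fold change = 2^0.31 = 1.240
gene F: ΔΔCt = (25.43−19.49) − (29.30−19.58) = 5.94 − 9.72 = -3.78; fold change = 2^3.78 = 13.737
gene A has the largest |ΔΔCt| = 4.57.

0.042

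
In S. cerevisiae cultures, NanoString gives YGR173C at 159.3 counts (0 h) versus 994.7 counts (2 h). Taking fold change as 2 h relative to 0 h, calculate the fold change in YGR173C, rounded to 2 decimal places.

Fold change = 994.7 / 159.3 = 6.244
YGR173C is upregulated.

6.24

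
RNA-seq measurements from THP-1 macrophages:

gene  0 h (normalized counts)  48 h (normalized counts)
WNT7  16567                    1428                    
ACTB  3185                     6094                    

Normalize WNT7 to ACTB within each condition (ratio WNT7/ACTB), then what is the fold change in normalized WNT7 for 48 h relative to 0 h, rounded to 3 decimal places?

WNT7/ACTB (0 h) = 16567 / 3185 = 5.2016
WNT7/ACTB (48 h) = 1428 / 6094 = 0.23433
Fold change = 0.23433 / 5.2016 = 0.0450

0.045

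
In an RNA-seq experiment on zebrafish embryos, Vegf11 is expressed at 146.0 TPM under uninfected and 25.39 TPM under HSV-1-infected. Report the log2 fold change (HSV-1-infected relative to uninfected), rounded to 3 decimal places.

Fold change = 25.39 / 146.0 = 0.1739
log2(0.1739) = -2.5236

-2.524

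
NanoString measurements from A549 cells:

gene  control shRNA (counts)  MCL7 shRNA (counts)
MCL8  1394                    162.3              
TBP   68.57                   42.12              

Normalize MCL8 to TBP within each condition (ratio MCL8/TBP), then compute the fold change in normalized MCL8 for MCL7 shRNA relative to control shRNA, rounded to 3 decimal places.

MCL8/TBP (control shRNA) = 1394 / 68.57 = 20.33
MCL8/TBP (MCL7 shRNA) = 162.3 / 42.12 = 3.8533
Fold change = 3.8533 / 20.33 = 0.1895

0.190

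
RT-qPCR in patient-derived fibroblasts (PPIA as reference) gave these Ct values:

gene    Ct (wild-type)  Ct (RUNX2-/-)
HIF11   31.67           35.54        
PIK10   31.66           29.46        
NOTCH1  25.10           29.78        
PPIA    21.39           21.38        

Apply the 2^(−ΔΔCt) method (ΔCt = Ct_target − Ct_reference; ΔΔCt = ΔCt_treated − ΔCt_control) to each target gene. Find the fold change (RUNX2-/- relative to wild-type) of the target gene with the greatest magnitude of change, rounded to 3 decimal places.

0.039

HIF11: ΔΔCt = (35.54−21.38) − (31.67−21.39) = 14.16 − 10.28 = 3.88; fold change = 2^-3.88 = 0.068
PIK10: ΔΔCt = (29.46−21.38) − (31.66−21.39) = 8.08 − 10.27 = -2.19; fold change = 2^2.19 = 4.563
NOTCH1: ΔΔCt = (29.78−21.38) − (25.10−21.39) = 8.40 − 3.71 = 4.69; fold change = 2^-4.69 = 0.039
NOTCH1 has the largest |ΔΔCt| = 4.69.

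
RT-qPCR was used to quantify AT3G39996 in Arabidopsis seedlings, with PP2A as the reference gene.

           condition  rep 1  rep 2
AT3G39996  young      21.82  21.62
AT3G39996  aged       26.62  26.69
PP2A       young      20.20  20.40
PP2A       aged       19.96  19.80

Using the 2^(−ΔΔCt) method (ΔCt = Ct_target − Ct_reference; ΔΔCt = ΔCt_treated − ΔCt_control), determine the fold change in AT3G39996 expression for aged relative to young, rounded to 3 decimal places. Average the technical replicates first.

0.024

Mean Ct: AT3G39996 young 21.720; AT3G39996 aged 26.655; PP2A young 20.300; PP2A aged 19.880
ΔCt(young) = 21.720 − 20.300 = 1.420
ΔCt(aged) = 26.655 − 19.880 = 6.775
ΔΔCt = 6.775 − 1.420 = 5.355
Fold change = 2^(−5.355) = 0.0244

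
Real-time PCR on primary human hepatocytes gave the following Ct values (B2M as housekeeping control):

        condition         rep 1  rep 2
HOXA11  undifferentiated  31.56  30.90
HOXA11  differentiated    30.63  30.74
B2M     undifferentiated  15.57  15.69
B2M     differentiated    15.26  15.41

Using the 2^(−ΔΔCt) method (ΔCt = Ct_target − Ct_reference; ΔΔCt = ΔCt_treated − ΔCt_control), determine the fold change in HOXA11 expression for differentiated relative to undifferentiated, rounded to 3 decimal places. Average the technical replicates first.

1.189

Mean Ct: HOXA11 undifferentiated 31.230; HOXA11 differentiated 30.685; B2M undifferentiated 15.630; B2M differentiated 15.335
ΔCt(undifferentiated) = 31.230 − 15.630 = 15.600
ΔCt(differentiated) = 30.685 − 15.335 = 15.350
ΔΔCt = 15.350 − 15.600 = -0.250
Fold change = 2^(−(-0.250)) = 2^0.250 = 1.1892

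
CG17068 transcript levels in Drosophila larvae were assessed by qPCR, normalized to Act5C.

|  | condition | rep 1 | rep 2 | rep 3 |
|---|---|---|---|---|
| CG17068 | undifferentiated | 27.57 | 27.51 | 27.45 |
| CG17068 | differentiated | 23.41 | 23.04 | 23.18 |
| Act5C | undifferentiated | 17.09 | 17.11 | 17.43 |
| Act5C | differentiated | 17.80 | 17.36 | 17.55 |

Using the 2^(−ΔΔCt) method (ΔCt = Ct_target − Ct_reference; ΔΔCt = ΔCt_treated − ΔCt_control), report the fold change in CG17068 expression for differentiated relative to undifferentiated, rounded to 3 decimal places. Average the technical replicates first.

Mean Ct: CG17068 undifferentiated 27.510; CG17068 differentiated 23.210; Act5C undifferentiated 17.210; Act5C differentiated 17.570
ΔCt(undifferentiated) = 27.510 − 17.210 = 10.300
ΔCt(differentiated) = 23.210 − 17.570 = 5.640
ΔΔCt = 5.640 − 10.300 = -4.660
Fold change = 2^(−(-4.660)) = 2^4.660 = 25.2813

25.281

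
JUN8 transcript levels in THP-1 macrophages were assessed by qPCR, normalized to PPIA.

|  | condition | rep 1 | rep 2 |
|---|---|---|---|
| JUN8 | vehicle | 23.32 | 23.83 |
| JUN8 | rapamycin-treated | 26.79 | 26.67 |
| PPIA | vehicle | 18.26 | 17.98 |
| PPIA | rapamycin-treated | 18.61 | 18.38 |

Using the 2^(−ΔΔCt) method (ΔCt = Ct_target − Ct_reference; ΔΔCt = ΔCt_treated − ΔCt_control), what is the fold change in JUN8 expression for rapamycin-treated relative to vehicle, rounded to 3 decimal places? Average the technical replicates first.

0.146

Mean Ct: JUN8 vehicle 23.575; JUN8 rapamycin-treated 26.730; PPIA vehicle 18.120; PPIA rapamycin-treated 18.495
ΔCt(vehicle) = 23.575 − 18.120 = 5.455
ΔCt(rapamycin-treated) = 26.730 − 18.495 = 8.235
ΔΔCt = 8.235 − 5.455 = 2.780
Fold change = 2^(−2.780) = 0.1456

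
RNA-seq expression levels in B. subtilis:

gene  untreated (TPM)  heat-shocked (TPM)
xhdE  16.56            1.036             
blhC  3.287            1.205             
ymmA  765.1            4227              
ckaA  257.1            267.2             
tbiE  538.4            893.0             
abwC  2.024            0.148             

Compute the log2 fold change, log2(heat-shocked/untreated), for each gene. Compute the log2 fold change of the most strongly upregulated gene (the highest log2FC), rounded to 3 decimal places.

2.466

log2(1.036/16.56) = -3.999  (xhdE)
log2(1.205/3.287) = -1.448  (blhC)
log2(4227/765.1) = 2.466  (ymmA)
log2(267.2/257.1) = 0.056  (ckaA)
log2(893.0/538.4) = 0.730  (tbiE)
log2(0.148/2.024) = -3.774  (abwC)
ymmA is most strongly upregulated.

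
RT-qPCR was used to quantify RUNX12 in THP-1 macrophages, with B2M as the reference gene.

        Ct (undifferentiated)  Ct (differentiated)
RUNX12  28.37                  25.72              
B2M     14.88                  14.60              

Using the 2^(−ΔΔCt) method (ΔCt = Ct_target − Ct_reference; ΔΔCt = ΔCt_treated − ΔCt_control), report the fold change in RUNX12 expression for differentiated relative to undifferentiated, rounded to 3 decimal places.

5.169

ΔCt(undifferentiated) = 28.370 − 14.880 = 13.490
ΔCt(differentiated) = 25.720 − 14.600 = 11.120
ΔΔCt = 11.120 − 13.490 = -2.370
Fold change = 2^(−(-2.370)) = 2^2.370 = 5.1694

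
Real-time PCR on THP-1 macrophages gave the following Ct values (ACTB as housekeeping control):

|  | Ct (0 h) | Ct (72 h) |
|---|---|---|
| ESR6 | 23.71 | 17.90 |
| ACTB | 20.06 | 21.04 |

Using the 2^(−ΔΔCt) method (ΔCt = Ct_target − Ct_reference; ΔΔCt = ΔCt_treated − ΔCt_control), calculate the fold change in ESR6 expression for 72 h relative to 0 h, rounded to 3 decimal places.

110.661

ΔCt(0 h) = 23.710 − 20.060 = 3.650
ΔCt(72 h) = 17.900 − 21.040 = -3.140
ΔΔCt = -3.140 − 3.650 = -6.790
Fold change = 2^(−(-6.790)) = 2^6.790 = 110.6608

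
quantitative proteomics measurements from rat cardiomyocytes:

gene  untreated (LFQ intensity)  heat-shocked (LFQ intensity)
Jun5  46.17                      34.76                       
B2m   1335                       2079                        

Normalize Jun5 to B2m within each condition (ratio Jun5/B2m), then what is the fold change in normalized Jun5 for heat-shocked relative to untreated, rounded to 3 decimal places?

0.483

Jun5/B2m (untreated) = 46.17 / 1335 = 0.034584
Jun5/B2m (heat-shocked) = 34.76 / 2079 = 0.01672
Fold change = 0.01672 / 0.034584 = 0.4834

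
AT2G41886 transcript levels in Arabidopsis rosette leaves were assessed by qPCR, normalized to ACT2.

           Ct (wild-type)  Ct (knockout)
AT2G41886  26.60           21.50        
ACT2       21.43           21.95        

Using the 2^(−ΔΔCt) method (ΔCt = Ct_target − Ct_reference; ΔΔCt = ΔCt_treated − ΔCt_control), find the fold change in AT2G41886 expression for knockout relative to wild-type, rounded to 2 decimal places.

49.18

ΔCt(wild-type) = 26.600 − 21.430 = 5.170
ΔCt(knockout) = 21.500 − 21.950 = -0.450
ΔΔCt = -0.450 − 5.170 = -5.620
Fold change = 2^(−(-5.620)) = 2^5.620 = 49.180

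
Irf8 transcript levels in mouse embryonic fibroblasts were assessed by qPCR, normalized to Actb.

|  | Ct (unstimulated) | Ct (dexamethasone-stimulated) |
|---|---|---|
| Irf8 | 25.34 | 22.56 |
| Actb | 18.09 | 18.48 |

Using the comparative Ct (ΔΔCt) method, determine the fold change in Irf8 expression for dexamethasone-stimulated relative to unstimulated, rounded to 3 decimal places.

ΔCt(unstimulated) = 25.340 − 18.090 = 7.250
ΔCt(dexamethasone-stimulated) = 22.560 − 18.480 = 4.080
ΔΔCt = 4.080 − 7.250 = -3.170
Fold change = 2^(−(-3.170)) = 2^3.170 = 9.0005

9.000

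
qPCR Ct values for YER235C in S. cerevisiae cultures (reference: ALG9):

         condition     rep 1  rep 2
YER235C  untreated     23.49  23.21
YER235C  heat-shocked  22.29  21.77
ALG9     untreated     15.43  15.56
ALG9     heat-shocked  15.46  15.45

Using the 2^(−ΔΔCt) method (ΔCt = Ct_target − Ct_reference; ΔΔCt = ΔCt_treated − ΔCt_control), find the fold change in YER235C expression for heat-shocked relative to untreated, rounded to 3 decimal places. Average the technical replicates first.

Mean Ct: YER235C untreated 23.350; YER235C heat-shocked 22.030; ALG9 untreated 15.495; ALG9 heat-shocked 15.455
ΔCt(untreated) = 23.350 − 15.495 = 7.855
ΔCt(heat-shocked) = 22.030 − 15.455 = 6.575
ΔΔCt = 6.575 − 7.855 = -1.280
Fold change = 2^(−(-1.280)) = 2^1.280 = 2.4284

2.428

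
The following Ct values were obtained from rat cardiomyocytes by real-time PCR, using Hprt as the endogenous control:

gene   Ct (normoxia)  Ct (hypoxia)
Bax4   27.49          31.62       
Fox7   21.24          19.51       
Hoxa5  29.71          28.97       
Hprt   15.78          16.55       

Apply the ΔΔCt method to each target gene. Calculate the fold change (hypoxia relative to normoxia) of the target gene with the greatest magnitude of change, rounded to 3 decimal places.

Bax4: ΔΔCt = (31.62−16.55) − (27.49−15.78) = 15.07 − 11.71 = 3.36; fold change = 2^-3.36 = 0.097
Fox7: ΔΔCt = (19.51−16.55) − (21.24−15.78) = 2.96 − 5.46 = -2.50; fold change = 2^2.50 = 5.657
Hoxa5: ΔΔCt = (28.97−16.55) − (29.71−15.78) = 12.42 − 13.93 = -1.51; fold change = 2^1.51 = 2.848
Bax4 has the largest |ΔΔCt| = 3.36.

0.097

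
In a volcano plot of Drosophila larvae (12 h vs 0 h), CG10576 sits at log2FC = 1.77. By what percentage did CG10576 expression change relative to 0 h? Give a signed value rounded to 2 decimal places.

241.05%

Fold change = 2^(1.77) = 3.4105
Percent change = (FC − 1) × 100% = (3.4105 − 1) × 100 = 241.05%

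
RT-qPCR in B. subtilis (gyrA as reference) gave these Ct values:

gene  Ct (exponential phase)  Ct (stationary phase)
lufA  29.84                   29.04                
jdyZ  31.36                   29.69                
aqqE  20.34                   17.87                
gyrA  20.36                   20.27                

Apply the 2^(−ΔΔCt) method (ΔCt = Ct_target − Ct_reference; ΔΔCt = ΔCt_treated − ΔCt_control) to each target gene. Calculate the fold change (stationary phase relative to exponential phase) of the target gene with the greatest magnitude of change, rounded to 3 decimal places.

lufA: ΔΔCt = (29.04−20.27) − (29.84−20.36) = 8.77 − 9.48 = -0.71; fold change = 2^0.71 = 1.636
jdyZ: ΔΔCt = (29.69−20.27) − (31.36−20.36) = 9.42 − 11.00 = -1.58; fold change = 2^1.58 = 2.990
aqqE: ΔΔCt = (17.87−20.27) − (20.34−20.36) = -2.40 − (-0.02) = -2.38; fold change = 2^2.38 = 5.205
aqqE has the largest |ΔΔCt| = 2.38.

5.205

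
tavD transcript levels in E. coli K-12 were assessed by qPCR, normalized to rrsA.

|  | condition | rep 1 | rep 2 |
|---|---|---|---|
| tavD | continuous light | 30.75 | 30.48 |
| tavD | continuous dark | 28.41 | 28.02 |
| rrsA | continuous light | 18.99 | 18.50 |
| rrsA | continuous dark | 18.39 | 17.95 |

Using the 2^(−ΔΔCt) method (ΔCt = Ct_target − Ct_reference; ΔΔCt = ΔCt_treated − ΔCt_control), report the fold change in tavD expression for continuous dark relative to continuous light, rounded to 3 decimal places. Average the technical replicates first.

3.543

Mean Ct: tavD continuous light 30.615; tavD continuous dark 28.215; rrsA continuous light 18.745; rrsA continuous dark 18.170
ΔCt(continuous light) = 30.615 − 18.745 = 11.870
ΔCt(continuous dark) = 28.215 − 18.170 = 10.045
ΔΔCt = 10.045 − 11.870 = -1.825
Fold change = 2^(−(-1.825)) = 2^1.825 = 3.5431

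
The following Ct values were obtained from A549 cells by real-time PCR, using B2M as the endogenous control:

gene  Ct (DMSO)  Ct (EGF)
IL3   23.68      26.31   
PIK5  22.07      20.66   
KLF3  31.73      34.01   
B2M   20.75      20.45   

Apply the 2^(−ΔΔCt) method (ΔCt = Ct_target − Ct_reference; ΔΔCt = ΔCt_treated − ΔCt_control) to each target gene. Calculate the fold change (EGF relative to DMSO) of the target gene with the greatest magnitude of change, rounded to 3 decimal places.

0.131

IL3: ΔΔCt = (26.31−20.45) − (23.68−20.75) = 5.86 − 2.93 = 2.93; fold change = 2^-2.93 = 0.131
PIK5: ΔΔCt = (20.66−20.45) − (22.07−20.75) = 0.21 − 1.32 = -1.11; fold change = 2^1.11 = 2.158
KLF3: ΔΔCt = (34.01−20.45) − (31.73−20.75) = 13.56 − 10.98 = 2.58; fold change = 2^-2.58 = 0.167
IL3 has the largest |ΔΔCt| = 2.93.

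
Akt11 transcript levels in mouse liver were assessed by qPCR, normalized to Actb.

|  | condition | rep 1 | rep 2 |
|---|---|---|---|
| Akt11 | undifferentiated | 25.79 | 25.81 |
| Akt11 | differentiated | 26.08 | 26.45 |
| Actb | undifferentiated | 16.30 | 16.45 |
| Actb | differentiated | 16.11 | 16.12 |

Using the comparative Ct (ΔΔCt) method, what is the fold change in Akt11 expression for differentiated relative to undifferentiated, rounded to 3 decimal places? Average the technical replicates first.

0.605

Mean Ct: Akt11 undifferentiated 25.800; Akt11 differentiated 26.265; Actb undifferentiated 16.375; Actb differentiated 16.115
ΔCt(undifferentiated) = 25.800 − 16.375 = 9.425
ΔCt(differentiated) = 26.265 − 16.115 = 10.150
ΔΔCt = 10.150 − 9.425 = 0.725
Fold change = 2^(−0.725) = 0.6050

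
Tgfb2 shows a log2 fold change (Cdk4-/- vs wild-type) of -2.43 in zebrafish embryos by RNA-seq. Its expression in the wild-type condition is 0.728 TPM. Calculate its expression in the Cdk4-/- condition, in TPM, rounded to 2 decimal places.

Fold change = 2^(-2.43) = 0.1856
Cdk4-/- expression = 0.728 × 0.1856 = 0.14

0.14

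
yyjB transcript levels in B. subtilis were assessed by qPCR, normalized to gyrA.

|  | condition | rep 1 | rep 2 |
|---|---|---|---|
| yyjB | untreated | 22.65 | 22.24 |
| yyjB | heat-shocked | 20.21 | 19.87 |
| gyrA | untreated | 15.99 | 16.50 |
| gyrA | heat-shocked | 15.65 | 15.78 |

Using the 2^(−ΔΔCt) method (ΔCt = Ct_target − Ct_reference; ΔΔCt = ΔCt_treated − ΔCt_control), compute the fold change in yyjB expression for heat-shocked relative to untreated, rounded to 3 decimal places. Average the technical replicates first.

3.668

Mean Ct: yyjB untreated 22.445; yyjB heat-shocked 20.040; gyrA untreated 16.245; gyrA heat-shocked 15.715
ΔCt(untreated) = 22.445 − 16.245 = 6.200
ΔCt(heat-shocked) = 20.040 − 15.715 = 4.325
ΔΔCt = 4.325 − 6.200 = -1.875
Fold change = 2^(−(-1.875)) = 2^1.875 = 3.6680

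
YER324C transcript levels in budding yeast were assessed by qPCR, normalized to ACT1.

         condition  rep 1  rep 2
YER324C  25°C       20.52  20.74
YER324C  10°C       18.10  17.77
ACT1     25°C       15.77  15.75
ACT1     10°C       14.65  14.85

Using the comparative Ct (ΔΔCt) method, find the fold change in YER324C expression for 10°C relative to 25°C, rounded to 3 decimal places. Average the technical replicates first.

Mean Ct: YER324C 25°C 20.630; YER324C 10°C 17.935; ACT1 25°C 15.760; ACT1 10°C 14.750
ΔCt(25°C) = 20.630 − 15.760 = 4.870
ΔCt(10°C) = 17.935 − 14.750 = 3.185
ΔΔCt = 3.185 − 4.870 = -1.685
Fold change = 2^(−(-1.685)) = 2^1.685 = 3.2154

3.215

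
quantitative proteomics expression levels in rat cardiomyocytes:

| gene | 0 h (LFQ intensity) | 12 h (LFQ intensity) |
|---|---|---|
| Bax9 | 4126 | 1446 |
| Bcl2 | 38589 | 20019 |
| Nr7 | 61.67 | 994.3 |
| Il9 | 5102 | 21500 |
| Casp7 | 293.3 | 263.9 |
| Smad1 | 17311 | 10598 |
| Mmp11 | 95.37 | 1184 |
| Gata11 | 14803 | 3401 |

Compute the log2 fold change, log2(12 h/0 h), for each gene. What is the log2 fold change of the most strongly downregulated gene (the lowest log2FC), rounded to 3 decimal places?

log2(1446/4126) = -1.513  (Bax9)
log2(20019/38589) = -0.947  (Bcl2)
log2(994.3/61.67) = 4.011  (Nr7)
log2(21500/5102) = 2.075  (Il9)
log2(263.9/293.3) = -0.152  (Casp7)
log2(10598/17311) = -0.708  (Smad1)
log2(1184/95.37) = 3.634  (Mmp11)
log2(3401/14803) = -2.122  (Gata11)
Gata11 is most strongly downregulated.

-2.122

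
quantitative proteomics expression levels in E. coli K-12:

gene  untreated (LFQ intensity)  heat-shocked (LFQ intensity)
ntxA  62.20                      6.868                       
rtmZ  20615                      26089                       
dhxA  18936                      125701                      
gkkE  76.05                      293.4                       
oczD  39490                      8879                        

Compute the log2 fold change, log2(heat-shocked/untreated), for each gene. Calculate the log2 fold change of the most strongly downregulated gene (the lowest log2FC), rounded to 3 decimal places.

log2(6.868/62.20) = -3.179  (ntxA)
log2(26089/20615) = 0.340  (rtmZ)
log2(125701/18936) = 2.731  (dhxA)
log2(293.4/76.05) = 1.948  (gkkE)
log2(8879/39490) = -2.153  (oczD)
ntxA is most strongly downregulated.

-3.179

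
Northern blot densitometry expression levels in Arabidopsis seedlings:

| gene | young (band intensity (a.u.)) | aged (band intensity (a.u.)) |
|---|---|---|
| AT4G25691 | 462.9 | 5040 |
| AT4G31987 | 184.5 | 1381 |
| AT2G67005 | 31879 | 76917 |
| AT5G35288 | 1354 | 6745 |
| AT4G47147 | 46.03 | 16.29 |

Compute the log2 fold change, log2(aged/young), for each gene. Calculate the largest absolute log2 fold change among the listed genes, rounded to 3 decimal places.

log2(5040/462.9) = 3.445  (AT4G25691)
log2(1381/184.5) = 2.904  (AT4G31987)
log2(76917/31879) = 1.271  (AT2G67005)
log2(6745/1354) = 2.317  (AT5G35288)
log2(16.29/46.03) = -1.499  (AT4G47147)
The largest magnitude belongs to AT4G25691.

3.445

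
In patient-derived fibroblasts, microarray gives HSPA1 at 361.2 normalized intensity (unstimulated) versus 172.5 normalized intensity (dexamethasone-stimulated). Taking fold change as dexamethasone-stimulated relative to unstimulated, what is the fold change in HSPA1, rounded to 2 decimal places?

0.48

Fold change = 172.5 / 361.2 = 0.478
HSPA1 is downregulated.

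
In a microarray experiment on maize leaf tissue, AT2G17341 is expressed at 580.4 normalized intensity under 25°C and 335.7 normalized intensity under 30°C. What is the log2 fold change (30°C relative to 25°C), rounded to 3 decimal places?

-0.790

Fold change = 335.7 / 580.4 = 0.5784
log2(0.5784) = -0.7899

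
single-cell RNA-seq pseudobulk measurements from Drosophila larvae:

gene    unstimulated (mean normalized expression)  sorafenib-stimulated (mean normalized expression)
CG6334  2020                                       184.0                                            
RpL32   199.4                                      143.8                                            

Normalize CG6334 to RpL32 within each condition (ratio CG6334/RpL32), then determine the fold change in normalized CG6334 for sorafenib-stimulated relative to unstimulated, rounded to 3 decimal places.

CG6334/RpL32 (unstimulated) = 2020 / 199.4 = 10.13
CG6334/RpL32 (sorafenib-stimulated) = 184.0 / 143.8 = 1.2796
Fold change = 1.2796 / 10.13 = 0.1263

0.126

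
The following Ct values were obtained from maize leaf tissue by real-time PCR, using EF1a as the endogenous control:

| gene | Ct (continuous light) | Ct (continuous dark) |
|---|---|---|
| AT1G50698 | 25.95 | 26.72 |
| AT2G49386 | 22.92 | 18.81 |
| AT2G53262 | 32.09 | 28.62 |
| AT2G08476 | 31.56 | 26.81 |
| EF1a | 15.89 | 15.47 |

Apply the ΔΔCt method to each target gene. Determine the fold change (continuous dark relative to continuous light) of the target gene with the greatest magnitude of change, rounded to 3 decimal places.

20.112

AT1G50698: ΔΔCt = (26.72−15.47) − (25.95−15.89) = 11.25 − 10.06 = 1.19; fold change = 2^-1.19 = 0.438
AT2G49386: ΔΔCt = (18.81−15.47) − (22.92−15.89) = 3.34 − 7.03 = -3.69; fold change = 2^3.69 = 12.906
AT2G53262: ΔΔCt = (28.62−15.47) − (32.09−15.89) = 13.15 − 16.20 = -3.05; fold change = 2^3.05 = 8.282
AT2G08476: ΔΔCt = (26.81−15.47) − (31.56−15.89) = 11.34 − 15.67 = -4.33; fold change = 2^4.33 = 20.112
AT2G08476 has the largest |ΔΔCt| = 4.33.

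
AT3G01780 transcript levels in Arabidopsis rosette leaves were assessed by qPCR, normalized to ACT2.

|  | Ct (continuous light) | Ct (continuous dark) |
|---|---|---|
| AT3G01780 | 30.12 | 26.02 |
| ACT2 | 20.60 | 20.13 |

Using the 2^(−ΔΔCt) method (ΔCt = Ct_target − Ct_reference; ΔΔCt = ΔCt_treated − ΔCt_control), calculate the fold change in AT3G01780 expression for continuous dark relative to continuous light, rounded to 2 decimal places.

ΔCt(continuous light) = 30.120 − 20.600 = 9.520
ΔCt(continuous dark) = 26.020 − 20.130 = 5.890
ΔΔCt = 5.890 − 9.520 = -3.630
Fold change = 2^(−(-3.630)) = 2^3.630 = 12.381

12.38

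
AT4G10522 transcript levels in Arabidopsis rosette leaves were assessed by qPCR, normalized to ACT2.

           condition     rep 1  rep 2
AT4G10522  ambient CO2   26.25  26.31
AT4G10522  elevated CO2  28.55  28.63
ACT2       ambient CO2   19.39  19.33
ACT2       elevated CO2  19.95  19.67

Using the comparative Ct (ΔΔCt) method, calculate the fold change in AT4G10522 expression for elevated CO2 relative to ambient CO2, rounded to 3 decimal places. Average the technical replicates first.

Mean Ct: AT4G10522 ambient CO2 26.280; AT4G10522 elevated CO2 28.590; ACT2 ambient CO2 19.360; ACT2 elevated CO2 19.810
ΔCt(ambient CO2) = 26.280 − 19.360 = 6.920
ΔCt(elevated CO2) = 28.590 − 19.810 = 8.780
ΔΔCt = 8.780 − 6.920 = 1.860
Fold change = 2^(−1.860) = 0.2755

0.275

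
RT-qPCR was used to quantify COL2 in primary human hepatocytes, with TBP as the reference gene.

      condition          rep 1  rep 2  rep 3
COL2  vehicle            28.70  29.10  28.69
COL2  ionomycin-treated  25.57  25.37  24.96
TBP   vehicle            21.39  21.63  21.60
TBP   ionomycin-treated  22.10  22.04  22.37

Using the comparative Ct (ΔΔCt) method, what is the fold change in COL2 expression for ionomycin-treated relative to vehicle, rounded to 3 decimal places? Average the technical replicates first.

17.877

Mean Ct: COL2 vehicle 28.830; COL2 ionomycin-treated 25.300; TBP vehicle 21.540; TBP ionomycin-treated 22.170
ΔCt(vehicle) = 28.830 − 21.540 = 7.290
ΔCt(ionomycin-treated) = 25.300 − 22.170 = 3.130
ΔΔCt = 3.130 − 7.290 = -4.160
Fold change = 2^(−(-4.160)) = 2^4.160 = 17.8766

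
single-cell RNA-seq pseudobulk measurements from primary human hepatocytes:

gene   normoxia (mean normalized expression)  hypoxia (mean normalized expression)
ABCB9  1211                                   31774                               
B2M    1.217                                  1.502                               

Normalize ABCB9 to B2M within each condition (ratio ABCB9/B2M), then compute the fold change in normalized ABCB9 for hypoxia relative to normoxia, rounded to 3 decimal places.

ABCB9/B2M (normoxia) = 1211 / 1.217 = 995.07
ABCB9/B2M (hypoxia) = 31774 / 1.502 = 21154
Fold change = 21154 / 995.07 = 21.2593

21.259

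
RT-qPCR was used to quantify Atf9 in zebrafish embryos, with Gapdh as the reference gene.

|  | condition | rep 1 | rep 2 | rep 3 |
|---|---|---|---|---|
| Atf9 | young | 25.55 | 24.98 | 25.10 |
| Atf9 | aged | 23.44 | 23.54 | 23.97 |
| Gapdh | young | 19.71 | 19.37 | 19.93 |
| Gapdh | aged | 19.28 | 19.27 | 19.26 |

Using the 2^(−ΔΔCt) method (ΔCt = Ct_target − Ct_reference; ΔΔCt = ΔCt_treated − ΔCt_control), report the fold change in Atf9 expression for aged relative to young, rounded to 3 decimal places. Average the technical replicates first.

2.235

Mean Ct: Atf9 young 25.210; Atf9 aged 23.650; Gapdh young 19.670; Gapdh aged 19.270
ΔCt(young) = 25.210 − 19.670 = 5.540
ΔCt(aged) = 23.650 − 19.270 = 4.380
ΔΔCt = 4.380 − 5.540 = -1.160
Fold change = 2^(−(-1.160)) = 2^1.160 = 2.2346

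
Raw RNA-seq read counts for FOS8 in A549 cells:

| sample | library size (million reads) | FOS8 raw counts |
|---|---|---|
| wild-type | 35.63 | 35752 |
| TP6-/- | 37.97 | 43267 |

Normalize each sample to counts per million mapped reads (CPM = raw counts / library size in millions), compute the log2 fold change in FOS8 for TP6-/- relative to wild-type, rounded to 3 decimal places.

CPM(wild-type) = 35752 / 35.63 = 1003.4241
CPM(TP6-/-) = 43267 / 37.97 = 1139.5049
Fold change = 1139.5049 / 1003.4241 = 1.13562
log2(1.13562) = 0.1835

0.183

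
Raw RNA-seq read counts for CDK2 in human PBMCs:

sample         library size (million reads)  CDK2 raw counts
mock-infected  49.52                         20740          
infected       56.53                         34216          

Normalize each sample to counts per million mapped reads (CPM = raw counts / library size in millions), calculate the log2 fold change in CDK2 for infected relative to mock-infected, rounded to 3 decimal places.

0.531

CPM(mock-infected) = 20740 / 49.52 = 418.8207
CPM(infected) = 34216 / 56.53 = 605.2715
Fold change = 605.2715 / 418.8207 = 1.44518
log2(1.44518) = 0.5312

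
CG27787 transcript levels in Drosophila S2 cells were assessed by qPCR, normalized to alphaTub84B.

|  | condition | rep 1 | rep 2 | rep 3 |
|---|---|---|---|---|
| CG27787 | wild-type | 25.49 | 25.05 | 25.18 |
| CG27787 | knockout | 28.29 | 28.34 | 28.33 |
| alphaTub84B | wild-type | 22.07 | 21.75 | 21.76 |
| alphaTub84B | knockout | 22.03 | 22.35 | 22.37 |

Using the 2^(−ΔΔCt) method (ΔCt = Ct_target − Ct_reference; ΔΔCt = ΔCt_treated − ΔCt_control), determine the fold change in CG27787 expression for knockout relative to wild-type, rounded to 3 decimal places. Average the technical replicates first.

Mean Ct: CG27787 wild-type 25.240; CG27787 knockout 28.320; alphaTub84B wild-type 21.860; alphaTub84B knockout 22.250
ΔCt(wild-type) = 25.240 − 21.860 = 3.380
ΔCt(knockout) = 28.320 − 22.250 = 6.070
ΔΔCt = 6.070 − 3.380 = 2.690
Fold change = 2^(−2.690) = 0.1550

0.155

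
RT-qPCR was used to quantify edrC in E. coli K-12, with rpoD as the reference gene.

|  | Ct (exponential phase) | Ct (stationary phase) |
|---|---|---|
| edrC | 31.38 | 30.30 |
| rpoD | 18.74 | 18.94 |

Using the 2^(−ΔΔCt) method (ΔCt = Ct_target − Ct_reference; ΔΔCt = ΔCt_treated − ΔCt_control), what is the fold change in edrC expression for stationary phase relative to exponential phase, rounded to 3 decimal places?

2.428

ΔCt(exponential phase) = 31.380 − 18.740 = 12.640
ΔCt(stationary phase) = 30.300 − 18.940 = 11.360
ΔΔCt = 11.360 − 12.640 = -1.280
Fold change = 2^(−(-1.280)) = 2^1.280 = 2.4284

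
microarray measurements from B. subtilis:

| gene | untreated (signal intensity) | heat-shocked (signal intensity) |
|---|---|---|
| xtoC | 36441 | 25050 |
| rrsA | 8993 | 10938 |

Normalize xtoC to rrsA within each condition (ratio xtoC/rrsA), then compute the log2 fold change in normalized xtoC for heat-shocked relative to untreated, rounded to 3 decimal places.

-0.823

xtoC/rrsA (untreated) = 36441 / 8993 = 4.0522
xtoC/rrsA (heat-shocked) = 25050 / 10938 = 2.2902
Fold change = 2.2902 / 4.0522 = 0.5652
log2(0.5652) = -0.8232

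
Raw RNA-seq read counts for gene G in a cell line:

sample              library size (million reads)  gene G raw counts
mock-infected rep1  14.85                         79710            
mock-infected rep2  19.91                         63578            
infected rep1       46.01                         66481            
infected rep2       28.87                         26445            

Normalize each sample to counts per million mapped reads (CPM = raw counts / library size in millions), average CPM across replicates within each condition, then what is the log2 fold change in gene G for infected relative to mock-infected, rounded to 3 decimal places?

CPM(mock-infected rep1) = 79710 / 14.85 = 5367.6768
CPM(mock-infected rep2) = 63578 / 19.91 = 3193.2697
CPM(infected rep1) = 66481 / 46.01 = 1444.9250
CPM(infected rep2) = 26445 / 28.87 = 916.0028
mean CPM(mock-infected) = 4280.4732; mean CPM(infected) = 1180.4639
Fold change = 1180.4639 / 4280.4732 = 0.27578
log2(0.27578) = -1.8584

-1.858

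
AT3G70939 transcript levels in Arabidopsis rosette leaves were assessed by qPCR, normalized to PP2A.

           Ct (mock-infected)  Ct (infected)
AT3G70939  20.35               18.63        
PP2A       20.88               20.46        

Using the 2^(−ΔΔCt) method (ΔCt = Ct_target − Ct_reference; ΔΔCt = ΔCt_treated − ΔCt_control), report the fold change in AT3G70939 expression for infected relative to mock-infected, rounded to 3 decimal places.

ΔCt(mock-infected) = 20.350 − 20.880 = -0.530
ΔCt(infected) = 18.630 − 20.460 = -1.830
ΔΔCt = -1.830 − (-0.530) = -1.300
Fold change = 2^(−(-1.300)) = 2^1.300 = 2.4623

2.462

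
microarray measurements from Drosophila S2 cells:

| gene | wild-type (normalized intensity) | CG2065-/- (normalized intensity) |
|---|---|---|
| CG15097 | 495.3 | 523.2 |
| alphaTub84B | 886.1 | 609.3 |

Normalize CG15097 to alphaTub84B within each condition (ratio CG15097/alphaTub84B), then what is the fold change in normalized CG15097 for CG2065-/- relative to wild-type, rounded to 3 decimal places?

CG15097/alphaTub84B (wild-type) = 495.3 / 886.1 = 0.55897
CG15097/alphaTub84B (CG2065-/-) = 523.2 / 609.3 = 0.85869
Fold change = 0.85869 / 0.55897 = 1.5362

1.536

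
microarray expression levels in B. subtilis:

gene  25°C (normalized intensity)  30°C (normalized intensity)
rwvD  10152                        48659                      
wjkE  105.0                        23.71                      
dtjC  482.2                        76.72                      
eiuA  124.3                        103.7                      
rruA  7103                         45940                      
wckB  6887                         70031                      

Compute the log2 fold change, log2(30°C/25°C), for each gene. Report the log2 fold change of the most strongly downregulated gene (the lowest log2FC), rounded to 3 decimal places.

-2.652

log2(48659/10152) = 2.261  (rwvD)
log2(23.71/105.0) = -2.147  (wjkE)
log2(76.72/482.2) = -2.652  (dtjC)
log2(103.7/124.3) = -0.261  (eiuA)
log2(45940/7103) = 2.693  (rruA)
log2(70031/6887) = 3.346  (wckB)
dtjC is most strongly downregulated.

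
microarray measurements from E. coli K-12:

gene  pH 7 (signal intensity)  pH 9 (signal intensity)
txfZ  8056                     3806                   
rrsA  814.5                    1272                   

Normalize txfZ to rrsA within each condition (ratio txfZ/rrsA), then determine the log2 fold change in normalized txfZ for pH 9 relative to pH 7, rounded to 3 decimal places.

-1.725

txfZ/rrsA (pH 7) = 8056 / 814.5 = 9.8907
txfZ/rrsA (pH 9) = 3806 / 1272 = 2.9921
Fold change = 2.9921 / 9.8907 = 0.3025
log2(0.3025) = -1.7249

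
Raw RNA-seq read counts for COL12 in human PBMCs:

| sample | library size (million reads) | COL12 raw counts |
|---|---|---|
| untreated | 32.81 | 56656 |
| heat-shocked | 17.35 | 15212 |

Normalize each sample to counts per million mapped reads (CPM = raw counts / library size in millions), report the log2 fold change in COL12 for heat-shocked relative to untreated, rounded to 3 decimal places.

CPM(untreated) = 56656 / 32.81 = 1726.7906
CPM(heat-shocked) = 15212 / 17.35 = 876.7723
Fold change = 876.7723 / 1726.7906 = 0.50775
log2(0.50775) = -0.9778

-0.978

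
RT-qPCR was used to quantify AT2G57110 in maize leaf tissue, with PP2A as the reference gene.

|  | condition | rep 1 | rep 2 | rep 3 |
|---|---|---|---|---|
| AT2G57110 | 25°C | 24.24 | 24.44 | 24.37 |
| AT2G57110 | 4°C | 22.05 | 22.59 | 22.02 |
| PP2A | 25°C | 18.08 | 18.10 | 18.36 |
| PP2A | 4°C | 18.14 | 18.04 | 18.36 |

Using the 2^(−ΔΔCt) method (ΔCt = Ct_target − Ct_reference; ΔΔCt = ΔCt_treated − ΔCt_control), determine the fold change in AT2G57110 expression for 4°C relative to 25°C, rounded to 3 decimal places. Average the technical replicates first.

4.377

Mean Ct: AT2G57110 25°C 24.350; AT2G57110 4°C 22.220; PP2A 25°C 18.180; PP2A 4°C 18.180
ΔCt(25°C) = 24.350 − 18.180 = 6.170
ΔCt(4°C) = 22.220 − 18.180 = 4.040
ΔΔCt = 4.040 − 6.170 = -2.130
Fold change = 2^(−(-2.130)) = 2^2.130 = 4.3772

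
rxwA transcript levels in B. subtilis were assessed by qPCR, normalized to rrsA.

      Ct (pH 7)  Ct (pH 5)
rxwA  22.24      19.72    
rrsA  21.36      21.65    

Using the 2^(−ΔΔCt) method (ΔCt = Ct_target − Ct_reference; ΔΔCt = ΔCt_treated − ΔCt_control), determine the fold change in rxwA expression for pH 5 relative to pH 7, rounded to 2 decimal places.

ΔCt(pH 7) = 22.240 − 21.360 = 0.880
ΔCt(pH 5) = 19.720 − 21.650 = -1.930
ΔΔCt = -1.930 − 0.880 = -2.810
Fold change = 2^(−(-2.810)) = 2^2.810 = 7.013

7.01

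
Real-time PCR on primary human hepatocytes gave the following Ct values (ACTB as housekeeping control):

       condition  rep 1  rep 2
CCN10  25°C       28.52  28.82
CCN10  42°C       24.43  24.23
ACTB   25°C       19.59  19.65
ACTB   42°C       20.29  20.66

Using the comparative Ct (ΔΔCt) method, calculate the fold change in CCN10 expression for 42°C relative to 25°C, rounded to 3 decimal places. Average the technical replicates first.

Mean Ct: CCN10 25°C 28.670; CCN10 42°C 24.330; ACTB 25°C 19.620; ACTB 42°C 20.475
ΔCt(25°C) = 28.670 − 19.620 = 9.050
ΔCt(42°C) = 24.330 − 20.475 = 3.855
ΔΔCt = 3.855 − 9.050 = -5.195
Fold change = 2^(−(-5.195)) = 2^5.195 = 36.6312

36.631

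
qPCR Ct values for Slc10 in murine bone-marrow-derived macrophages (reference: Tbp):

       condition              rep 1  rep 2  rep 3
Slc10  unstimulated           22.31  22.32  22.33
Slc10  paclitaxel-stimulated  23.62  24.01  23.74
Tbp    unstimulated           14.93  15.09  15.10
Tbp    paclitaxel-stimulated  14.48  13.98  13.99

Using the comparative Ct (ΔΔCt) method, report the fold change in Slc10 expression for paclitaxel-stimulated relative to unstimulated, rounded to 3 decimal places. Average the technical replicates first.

0.195

Mean Ct: Slc10 unstimulated 22.320; Slc10 paclitaxel-stimulated 23.790; Tbp unstimulated 15.040; Tbp paclitaxel-stimulated 14.150
ΔCt(unstimulated) = 22.320 − 15.040 = 7.280
ΔCt(paclitaxel-stimulated) = 23.790 − 14.150 = 9.640
ΔΔCt = 9.640 − 7.280 = 2.360
Fold change = 2^(−2.360) = 0.1948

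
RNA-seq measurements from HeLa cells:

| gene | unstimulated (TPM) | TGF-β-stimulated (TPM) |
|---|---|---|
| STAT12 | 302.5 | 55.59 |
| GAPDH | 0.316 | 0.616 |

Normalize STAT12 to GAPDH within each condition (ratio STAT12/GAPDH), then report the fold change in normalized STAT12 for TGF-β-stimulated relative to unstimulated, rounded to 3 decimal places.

0.094

STAT12/GAPDH (unstimulated) = 302.5 / 0.316 = 957.28
STAT12/GAPDH (TGF-β-stimulated) = 55.59 / 0.616 = 90.244
Fold change = 90.244 / 957.28 = 0.0943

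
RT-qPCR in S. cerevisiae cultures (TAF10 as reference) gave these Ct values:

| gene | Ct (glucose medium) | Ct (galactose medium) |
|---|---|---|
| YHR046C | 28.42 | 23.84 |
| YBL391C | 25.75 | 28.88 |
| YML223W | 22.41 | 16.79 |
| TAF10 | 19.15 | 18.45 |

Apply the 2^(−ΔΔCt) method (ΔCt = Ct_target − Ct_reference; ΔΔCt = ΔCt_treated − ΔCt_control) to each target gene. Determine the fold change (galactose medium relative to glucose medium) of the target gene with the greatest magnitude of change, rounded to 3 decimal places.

30.274

YHR046C: ΔΔCt = (23.84−18.45) − (28.42−19.15) = 5.39 − 9.27 = -3.88; fold change = 2^3.88 = 14.723
YBL391C: ΔΔCt = (28.88−18.45) − (25.75−19.15) = 10.43 − 6.60 = 3.83; fold change = 2^-3.83 = 0.070
YML223W: ΔΔCt = (16.79−18.45) − (22.41−19.15) = -1.66 − 3.26 = -4.92; fold change = 2^4.92 = 30.274
YML223W has the largest |ΔΔCt| = 4.92.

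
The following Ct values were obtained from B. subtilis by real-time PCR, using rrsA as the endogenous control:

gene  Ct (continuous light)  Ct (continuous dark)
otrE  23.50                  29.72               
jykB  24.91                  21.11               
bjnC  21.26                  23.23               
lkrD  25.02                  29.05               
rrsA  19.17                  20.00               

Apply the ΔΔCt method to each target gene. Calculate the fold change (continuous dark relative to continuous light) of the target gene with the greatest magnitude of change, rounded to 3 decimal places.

0.024

otrE: ΔΔCt = (29.72−20.00) − (23.50−19.17) = 9.72 − 4.33 = 5.39; fold change = 2^-5.39 = 0.024
jykB: ΔΔCt = (21.11−20.00) − (24.91−19.17) = 1.11 − 5.74 = -4.63; fold change = 2^4.63 = 24.761
bjnC: ΔΔCt = (23.23−20.00) − (21.26−19.17) = 3.23 − 2.09 = 1.14; fold change = 2^-1.14 = 0.454
lkrD: ΔΔCt = (29.05−20.00) − (25.02−19.17) = 9.05 − 5.85 = 3.20; fold change = 2^-3.20 = 0.109
otrE has the largest |ΔΔCt| = 5.39.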